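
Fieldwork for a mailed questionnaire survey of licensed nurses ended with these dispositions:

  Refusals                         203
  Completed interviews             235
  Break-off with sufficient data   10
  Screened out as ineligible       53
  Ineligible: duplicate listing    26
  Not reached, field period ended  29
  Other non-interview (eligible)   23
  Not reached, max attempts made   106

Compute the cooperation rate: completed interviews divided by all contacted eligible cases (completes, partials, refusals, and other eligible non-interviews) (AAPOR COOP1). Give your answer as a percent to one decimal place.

49.9%

No contact after all attempts = 29 + 106 = 135
Ineligible = 53 + 26 = 79
Top → 235
Denom → 235 + 10 + 203 + 23 = 471
COOP1 = 235 / 471 = 0.4989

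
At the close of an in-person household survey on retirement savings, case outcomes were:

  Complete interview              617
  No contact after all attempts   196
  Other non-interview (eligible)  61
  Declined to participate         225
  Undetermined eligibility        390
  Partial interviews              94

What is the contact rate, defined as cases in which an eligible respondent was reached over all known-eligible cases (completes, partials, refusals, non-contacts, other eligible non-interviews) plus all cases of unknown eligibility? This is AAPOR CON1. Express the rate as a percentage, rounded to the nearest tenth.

Top → 617 + 94 + 225 + 61 = 997
Base → 617 + 94 + 225 + 196 + 61 + 390 = 1583
CON1 = 997 / 1583 = 0.6298

63.0%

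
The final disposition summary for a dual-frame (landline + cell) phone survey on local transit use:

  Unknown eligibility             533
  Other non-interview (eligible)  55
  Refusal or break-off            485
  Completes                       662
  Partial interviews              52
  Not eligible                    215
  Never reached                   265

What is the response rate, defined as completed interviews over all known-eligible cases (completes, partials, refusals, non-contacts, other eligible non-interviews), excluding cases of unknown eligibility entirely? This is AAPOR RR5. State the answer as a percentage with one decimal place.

43.6%

Numerator → 662
Base → 662 + 52 + 485 + 265 + 55 = 1519
RR5 = 662 / 1519 = 0.4358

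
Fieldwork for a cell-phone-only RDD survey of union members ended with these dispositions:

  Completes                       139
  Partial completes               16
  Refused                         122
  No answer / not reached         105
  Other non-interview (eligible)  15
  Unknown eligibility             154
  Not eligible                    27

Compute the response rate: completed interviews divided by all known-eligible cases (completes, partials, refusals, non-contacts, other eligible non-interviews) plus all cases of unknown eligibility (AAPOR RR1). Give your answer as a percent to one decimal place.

25.2%

Num = 139
Base = 139 + 16 + 122 + 105 + 15 + 154 = 551
RR1 = 139 / 551 = 0.2523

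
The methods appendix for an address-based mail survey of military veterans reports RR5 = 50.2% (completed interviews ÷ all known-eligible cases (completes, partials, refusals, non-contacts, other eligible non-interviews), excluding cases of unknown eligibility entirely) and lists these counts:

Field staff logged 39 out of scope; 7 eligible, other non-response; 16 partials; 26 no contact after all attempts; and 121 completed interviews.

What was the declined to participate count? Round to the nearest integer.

RR5 = 121 / D = 0.502
D = 121 / 0.502 = 241.0
Other denominator terms total 170
declined to participate = 241.0 − 170 ≈ 71

71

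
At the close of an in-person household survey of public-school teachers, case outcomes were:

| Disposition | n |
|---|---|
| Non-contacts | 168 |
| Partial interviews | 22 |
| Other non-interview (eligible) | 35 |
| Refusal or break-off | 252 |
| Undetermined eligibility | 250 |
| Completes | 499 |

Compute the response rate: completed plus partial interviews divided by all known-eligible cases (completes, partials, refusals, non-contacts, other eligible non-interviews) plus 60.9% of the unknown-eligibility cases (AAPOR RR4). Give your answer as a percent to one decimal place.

Numerator: 499 + 22 = 521
Known eligible: 499 + 22 + 252 + 168 + 35 = 976
Eligible share of unknowns: 0.6090 × 250 = 152.25
Denominator: 976 + 152.25 = 1128.25
RR4 = 521 / 1128.25 = 0.4618

46.2%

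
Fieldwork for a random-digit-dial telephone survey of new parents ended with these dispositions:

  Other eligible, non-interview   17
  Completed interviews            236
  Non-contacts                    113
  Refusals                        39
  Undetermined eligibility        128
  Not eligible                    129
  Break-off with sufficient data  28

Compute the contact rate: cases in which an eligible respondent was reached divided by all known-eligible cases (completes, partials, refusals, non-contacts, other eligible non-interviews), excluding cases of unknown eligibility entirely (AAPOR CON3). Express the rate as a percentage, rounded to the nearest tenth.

73.9%

Num: 236 + 28 + 39 + 17 = 320
Base: 236 + 28 + 39 + 113 + 17 = 433
CON3 = 320 / 433 = 0.7390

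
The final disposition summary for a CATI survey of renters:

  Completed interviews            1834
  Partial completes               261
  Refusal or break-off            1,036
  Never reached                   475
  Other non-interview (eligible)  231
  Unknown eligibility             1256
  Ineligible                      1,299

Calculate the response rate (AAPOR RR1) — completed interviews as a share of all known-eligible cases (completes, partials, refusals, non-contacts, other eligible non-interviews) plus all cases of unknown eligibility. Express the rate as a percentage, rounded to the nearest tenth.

36.0%

Num → 1834
Denominator → 1834 + 261 + 1036 + 475 + 231 + 1256 = 5093
RR1 = 1834 / 5093 = 0.3601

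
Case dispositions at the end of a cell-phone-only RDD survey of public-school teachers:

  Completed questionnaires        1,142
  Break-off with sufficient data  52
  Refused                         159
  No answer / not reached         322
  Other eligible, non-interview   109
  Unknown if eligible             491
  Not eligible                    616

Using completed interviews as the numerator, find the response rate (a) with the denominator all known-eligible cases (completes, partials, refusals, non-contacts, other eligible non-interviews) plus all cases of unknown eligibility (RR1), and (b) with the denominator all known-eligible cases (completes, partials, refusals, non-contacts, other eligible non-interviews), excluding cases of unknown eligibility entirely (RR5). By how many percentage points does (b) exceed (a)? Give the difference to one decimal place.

Top = 1142
Denominator = 1142 + 52 + 159 + 322 + 109 + 491 = 2275
RR1 = 1142 / 2275 = 0.5020
Denominator = 1142 + 52 + 159 + 322 + 109 = 1784
RR5 = 1142 / 1784 = 0.6401
Difference = 64.01 − 50.20 = 13.81 percentage points

13.8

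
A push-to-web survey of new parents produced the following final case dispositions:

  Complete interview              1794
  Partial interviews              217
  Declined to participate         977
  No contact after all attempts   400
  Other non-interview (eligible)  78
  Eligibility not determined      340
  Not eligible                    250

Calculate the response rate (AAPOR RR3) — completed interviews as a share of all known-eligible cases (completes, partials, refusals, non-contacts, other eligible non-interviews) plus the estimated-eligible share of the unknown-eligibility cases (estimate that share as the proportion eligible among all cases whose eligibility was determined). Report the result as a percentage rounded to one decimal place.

47.4%

Num → 1794
Known eligible → 1794 + 217 + 977 + 400 + 78 = 3466
e = 3466 / (3466 + 250) = 3466 / 3716 = 0.9327
Eligible share of unknowns → 0.9327 × 340 = 317.12
Denominator → 3466 + 317.12 = 3783.12
RR3 = 1794 / 3783.12 = 0.4742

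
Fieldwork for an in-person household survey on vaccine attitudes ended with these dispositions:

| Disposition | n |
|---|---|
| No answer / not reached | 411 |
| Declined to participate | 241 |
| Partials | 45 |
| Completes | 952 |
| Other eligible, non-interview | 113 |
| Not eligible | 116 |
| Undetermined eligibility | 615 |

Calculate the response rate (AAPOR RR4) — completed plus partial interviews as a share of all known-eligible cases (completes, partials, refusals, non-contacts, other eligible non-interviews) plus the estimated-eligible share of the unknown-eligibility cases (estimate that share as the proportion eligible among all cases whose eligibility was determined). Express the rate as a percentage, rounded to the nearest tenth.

42.6%

Numerator = 952 + 45 = 997
Known eligible = 952 + 45 + 241 + 411 + 113 = 1762
e = 1762 / (1762 + 116) = 1762 / 1878 = 0.9382
e × U = 0.9382 × 615 = 576.99
Denominator = 1762 + 576.99 = 2338.99
RR4 = 997 / 2338.99 = 0.4263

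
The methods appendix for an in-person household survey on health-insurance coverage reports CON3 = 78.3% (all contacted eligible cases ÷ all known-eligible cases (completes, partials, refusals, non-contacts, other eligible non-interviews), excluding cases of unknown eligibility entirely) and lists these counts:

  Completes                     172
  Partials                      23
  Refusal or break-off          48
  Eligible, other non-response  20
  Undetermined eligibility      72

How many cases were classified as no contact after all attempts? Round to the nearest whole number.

73

Numerator = 172 + 23 + 48 + 20 = 263
CON3 = 263 / D = 0.783
D = 263 / 0.783 = 335.9
Remaining denominator categories sum to 263
no contact after all attempts = 335.9 − 263 ≈ 73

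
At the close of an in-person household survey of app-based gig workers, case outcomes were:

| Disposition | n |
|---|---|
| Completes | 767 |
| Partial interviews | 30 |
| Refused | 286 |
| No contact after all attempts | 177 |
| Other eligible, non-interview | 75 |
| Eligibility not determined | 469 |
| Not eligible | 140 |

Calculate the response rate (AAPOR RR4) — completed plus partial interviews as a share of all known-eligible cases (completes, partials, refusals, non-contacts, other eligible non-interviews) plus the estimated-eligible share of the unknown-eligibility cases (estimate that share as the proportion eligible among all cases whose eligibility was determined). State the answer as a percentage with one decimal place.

Num → 767 + 30 = 797
Eligible (known) → 767 + 30 + 286 + 177 + 75 = 1335
e = 1335 / (1335 + 140) = 1335 / 1475 = 0.9051
Estimated eligible among unknowns → 0.9051 × 469 = 424.49
Base → 1335 + 424.49 = 1759.49
RR4 = 797 / 1759.49 = 0.4530

45.3%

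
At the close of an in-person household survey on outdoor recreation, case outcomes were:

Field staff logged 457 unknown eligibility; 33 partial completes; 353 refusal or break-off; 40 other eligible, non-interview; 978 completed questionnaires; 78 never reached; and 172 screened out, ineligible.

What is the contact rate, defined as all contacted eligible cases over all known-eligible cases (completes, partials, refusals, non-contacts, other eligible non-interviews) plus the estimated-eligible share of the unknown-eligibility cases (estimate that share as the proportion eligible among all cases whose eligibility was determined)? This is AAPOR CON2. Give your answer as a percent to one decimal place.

74.2%

Top = 978 + 33 + 353 + 40 = 1404
Eligible (known) = 978 + 33 + 353 + 78 + 40 = 1482
e = 1482 / (1482 + 172) = 1482 / 1654 = 0.8960
Eligible share of unknowns = 0.8960 × 457 = 409.47
Denom = 1482 + 409.47 = 1891.47
CON2 = 1404 / 1891.47 = 0.7423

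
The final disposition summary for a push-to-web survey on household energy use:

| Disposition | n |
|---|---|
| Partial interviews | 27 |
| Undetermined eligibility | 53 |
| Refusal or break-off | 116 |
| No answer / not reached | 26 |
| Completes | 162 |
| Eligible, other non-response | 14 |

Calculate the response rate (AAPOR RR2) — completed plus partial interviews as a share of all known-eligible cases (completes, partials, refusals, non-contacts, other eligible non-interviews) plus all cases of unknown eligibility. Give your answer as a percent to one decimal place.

47.5%

Num → 162 + 27 = 189
Base → 162 + 27 + 116 + 26 + 14 + 53 = 398
RR2 = 189 / 398 = 0.4749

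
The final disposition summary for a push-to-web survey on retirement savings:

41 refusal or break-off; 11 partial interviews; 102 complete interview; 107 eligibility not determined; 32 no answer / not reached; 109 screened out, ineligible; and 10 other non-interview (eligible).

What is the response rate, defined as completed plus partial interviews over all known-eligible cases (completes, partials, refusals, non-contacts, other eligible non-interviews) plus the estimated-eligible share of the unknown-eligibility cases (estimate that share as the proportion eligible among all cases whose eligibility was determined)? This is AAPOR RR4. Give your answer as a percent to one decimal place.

42.7%

Top → 102 + 11 = 113
Known eligible → 102 + 11 + 41 + 32 + 10 = 196
e = 196 / (196 + 109) = 196 / 305 = 0.6426
e × U → 0.6426 × 107 = 68.76
Denominator → 196 + 68.76 = 264.76
RR4 = 113 / 264.76 = 0.4268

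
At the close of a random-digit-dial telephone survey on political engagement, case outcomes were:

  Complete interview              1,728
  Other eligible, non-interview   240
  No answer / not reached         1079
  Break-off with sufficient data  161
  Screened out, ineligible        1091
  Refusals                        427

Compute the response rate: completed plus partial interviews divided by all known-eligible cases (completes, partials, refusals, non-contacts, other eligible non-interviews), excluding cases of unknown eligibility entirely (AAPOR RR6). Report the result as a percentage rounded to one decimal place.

52.0%

Top = 1728 + 161 = 1889
Denominator = 1728 + 161 + 427 + 1079 + 240 = 3635
RR6 = 1889 / 3635 = 0.5197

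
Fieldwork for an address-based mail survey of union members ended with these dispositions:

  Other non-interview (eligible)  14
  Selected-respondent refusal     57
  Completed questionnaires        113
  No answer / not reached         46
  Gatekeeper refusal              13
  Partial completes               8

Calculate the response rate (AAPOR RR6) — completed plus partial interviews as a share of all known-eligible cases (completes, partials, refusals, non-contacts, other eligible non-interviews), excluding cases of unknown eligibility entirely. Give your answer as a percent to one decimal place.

Declined to participate = 13 + 57 = 70
Top → 113 + 8 = 121
Base → 113 + 8 + 70 + 46 + 14 = 251
RR6 = 121 / 251 = 0.4821

48.2%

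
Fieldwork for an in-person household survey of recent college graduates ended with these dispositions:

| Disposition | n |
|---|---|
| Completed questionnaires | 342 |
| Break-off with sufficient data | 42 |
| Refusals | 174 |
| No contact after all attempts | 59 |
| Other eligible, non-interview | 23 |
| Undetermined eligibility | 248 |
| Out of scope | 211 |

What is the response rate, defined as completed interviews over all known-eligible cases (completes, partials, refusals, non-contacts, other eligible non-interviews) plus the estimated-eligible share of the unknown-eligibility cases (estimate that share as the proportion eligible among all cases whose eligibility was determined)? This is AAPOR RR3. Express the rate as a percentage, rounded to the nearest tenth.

41.4%

Top → 342
Known eligible → 342 + 42 + 174 + 59 + 23 = 640
e = 640 / (640 + 211) = 640 / 851 = 0.7521
Eligible share of unknowns → 0.7521 × 248 = 186.52
Denom → 640 + 186.52 = 826.52
RR3 = 342 / 826.52 = 0.4138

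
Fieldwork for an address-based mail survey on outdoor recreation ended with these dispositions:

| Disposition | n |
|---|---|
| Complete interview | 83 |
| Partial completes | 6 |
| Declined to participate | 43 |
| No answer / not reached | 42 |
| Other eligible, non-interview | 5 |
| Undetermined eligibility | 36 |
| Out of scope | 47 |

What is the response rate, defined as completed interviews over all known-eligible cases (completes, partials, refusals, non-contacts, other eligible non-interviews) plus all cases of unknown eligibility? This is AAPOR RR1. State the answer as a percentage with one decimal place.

38.6%

Num → 83
Base → 83 + 6 + 43 + 42 + 5 + 36 = 215
RR1 = 83 / 215 = 0.3860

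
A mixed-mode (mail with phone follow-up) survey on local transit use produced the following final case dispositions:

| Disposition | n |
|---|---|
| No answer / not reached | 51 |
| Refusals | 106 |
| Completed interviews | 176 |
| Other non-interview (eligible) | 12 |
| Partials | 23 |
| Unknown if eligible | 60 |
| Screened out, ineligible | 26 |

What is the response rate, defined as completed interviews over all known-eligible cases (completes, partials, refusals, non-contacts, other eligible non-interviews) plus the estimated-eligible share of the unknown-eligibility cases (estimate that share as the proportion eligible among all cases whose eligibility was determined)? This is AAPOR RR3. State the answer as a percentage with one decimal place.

41.5%

Numerator: 176
Known eligible: 176 + 23 + 106 + 51 + 12 = 368
e = 368 / (368 + 26) = 368 / 394 = 0.9340
e × U: 0.9340 × 60 = 56.04
Denominator: 368 + 56.04 = 424.04
RR3 = 176 / 424.04 = 0.4151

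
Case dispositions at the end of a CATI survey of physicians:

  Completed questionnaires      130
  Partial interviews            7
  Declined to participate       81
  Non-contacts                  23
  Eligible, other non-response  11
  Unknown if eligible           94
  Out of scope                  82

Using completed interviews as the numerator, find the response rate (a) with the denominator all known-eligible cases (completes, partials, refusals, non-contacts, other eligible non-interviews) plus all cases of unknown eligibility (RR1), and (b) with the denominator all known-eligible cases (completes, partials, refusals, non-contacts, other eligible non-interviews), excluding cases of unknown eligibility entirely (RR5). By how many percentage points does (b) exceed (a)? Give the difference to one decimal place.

14.0

Numerator: 130
Denom: 130 + 7 + 81 + 23 + 11 + 94 = 346
RR1 = 130 / 346 = 0.3757
Denom: 130 + 7 + 81 + 23 + 11 = 252
RR5 = 130 / 252 = 0.5159
Difference = 51.59 − 37.57 = 14.02 percentage points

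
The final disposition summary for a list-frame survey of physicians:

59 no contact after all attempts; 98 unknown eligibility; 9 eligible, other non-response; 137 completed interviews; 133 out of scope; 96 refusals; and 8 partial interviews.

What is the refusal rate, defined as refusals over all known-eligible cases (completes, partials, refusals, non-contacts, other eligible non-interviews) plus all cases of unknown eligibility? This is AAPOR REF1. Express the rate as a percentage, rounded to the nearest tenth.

Num = 96
Denominator = 137 + 8 + 96 + 59 + 9 + 98 = 407
REF1 = 96 / 407 = 0.2359

23.6%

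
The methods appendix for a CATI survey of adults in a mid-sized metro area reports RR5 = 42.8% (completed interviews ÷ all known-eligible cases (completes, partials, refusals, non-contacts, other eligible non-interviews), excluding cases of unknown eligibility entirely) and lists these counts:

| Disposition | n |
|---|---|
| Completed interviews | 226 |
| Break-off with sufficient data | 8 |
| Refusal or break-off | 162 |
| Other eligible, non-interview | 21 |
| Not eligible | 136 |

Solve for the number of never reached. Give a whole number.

RR5 = 226 / D = 0.428
D = 226 / 0.428 = 528.0
Rest of base = 417
never reached = 528.0 − 417 ≈ 111

111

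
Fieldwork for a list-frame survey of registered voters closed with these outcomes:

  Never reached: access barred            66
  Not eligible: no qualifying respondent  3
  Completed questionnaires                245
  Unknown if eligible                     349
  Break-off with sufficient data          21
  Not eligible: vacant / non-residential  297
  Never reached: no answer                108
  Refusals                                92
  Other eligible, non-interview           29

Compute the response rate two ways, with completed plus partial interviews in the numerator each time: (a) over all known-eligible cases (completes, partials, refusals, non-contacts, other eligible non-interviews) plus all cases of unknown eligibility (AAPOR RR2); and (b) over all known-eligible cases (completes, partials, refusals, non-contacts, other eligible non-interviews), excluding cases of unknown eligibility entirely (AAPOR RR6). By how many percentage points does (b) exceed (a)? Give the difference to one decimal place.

18.2

Non-contacts = 108 + 66 = 174
Ineligible = 3 + 297 = 300
Num: 245 + 21 = 266
Base: 245 + 21 + 92 + 174 + 29 + 349 = 910
RR2 = 266 / 910 = 0.2923
Base: 245 + 21 + 92 + 174 + 29 = 561
RR6 = 266 / 561 = 0.4742
Difference = 47.42 − 29.23 = 18.19 percentage points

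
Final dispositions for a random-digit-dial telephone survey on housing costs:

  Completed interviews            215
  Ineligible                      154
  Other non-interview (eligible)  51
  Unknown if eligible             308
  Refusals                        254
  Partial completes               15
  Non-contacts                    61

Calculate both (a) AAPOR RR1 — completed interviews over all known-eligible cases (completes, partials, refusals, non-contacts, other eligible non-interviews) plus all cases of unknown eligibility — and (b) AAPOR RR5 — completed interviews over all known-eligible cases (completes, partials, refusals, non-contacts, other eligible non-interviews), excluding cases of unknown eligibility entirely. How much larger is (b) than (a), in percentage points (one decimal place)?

Numerator = 215
Denominator = 215 + 15 + 254 + 61 + 51 + 308 = 904
RR1 = 215 / 904 = 0.2378
Denominator = 215 + 15 + 254 + 61 + 51 = 596
RR5 = 215 / 596 = 0.3607
Difference = 36.07 − 23.78 = 12.29 percentage points

12.3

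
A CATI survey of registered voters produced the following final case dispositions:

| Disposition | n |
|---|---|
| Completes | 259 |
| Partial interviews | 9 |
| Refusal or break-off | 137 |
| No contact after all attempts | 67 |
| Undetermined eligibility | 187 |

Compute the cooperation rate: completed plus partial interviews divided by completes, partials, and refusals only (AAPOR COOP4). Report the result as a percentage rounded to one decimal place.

66.2%

Top = 259 + 9 = 268
Denom = 259 + 9 + 137 = 405
COOP4 = 268 / 405 = 0.6617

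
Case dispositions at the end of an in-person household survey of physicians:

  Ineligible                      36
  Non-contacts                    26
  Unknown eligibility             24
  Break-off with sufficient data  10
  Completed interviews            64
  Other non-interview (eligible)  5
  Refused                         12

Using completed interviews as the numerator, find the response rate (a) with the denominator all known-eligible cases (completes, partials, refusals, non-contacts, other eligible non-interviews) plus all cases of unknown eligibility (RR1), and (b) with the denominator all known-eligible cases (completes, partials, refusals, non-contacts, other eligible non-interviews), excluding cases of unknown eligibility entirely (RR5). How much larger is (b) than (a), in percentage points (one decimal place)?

Num = 64
Denom = 64 + 10 + 12 + 26 + 5 + 24 = 141
RR1 = 64 / 141 = 0.4539
Denom = 64 + 10 + 12 + 26 + 5 = 117
RR5 = 64 / 117 = 0.5470
Difference = 54.70 − 45.39 = 9.31 percentage points

9.3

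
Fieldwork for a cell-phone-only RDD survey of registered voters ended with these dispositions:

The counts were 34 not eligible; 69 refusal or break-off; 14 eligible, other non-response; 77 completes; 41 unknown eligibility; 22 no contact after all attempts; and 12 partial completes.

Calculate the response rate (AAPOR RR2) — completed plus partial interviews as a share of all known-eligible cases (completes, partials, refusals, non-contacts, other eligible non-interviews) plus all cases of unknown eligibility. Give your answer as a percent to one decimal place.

37.9%

Num → 77 + 12 = 89
Base → 77 + 12 + 69 + 22 + 14 + 41 = 235
RR2 = 89 / 235 = 0.3787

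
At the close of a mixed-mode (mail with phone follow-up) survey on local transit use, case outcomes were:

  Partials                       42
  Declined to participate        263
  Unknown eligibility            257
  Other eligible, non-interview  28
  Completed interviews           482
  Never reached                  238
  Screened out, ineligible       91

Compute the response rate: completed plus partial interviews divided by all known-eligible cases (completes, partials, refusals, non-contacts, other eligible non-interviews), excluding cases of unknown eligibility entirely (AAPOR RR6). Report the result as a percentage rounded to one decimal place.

Num: 482 + 42 = 524
Denom: 482 + 42 + 263 + 238 + 28 = 1053
RR6 = 524 / 1053 = 0.4976

49.8%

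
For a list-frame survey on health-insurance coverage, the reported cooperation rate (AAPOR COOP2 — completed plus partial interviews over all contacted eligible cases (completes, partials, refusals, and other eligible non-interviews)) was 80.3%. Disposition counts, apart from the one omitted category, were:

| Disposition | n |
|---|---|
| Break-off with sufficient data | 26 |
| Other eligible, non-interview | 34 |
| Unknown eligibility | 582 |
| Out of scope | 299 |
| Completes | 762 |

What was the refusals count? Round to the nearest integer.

159

Num → 762 + 26 = 788
COOP2 = 788 / D = 0.803
D = 788 / 0.803 = 981.3
Remaining denominator categories sum to 822
refusals = 981.3 − 822 ≈ 159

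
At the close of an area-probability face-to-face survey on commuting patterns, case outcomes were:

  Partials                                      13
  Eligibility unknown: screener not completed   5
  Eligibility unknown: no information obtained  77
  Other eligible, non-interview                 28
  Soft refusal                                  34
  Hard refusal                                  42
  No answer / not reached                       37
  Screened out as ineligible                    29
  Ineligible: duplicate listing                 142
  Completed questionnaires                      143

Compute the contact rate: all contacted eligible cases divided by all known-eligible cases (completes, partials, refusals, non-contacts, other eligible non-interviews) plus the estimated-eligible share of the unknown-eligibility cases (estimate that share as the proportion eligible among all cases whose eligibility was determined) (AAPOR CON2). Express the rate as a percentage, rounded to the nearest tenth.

74.5%

Refused = 42 + 34 = 76
Eligibility not determined = 5 + 77 = 82
Not eligible = 29 + 142 = 171
Numerator → 143 + 13 + 76 + 28 = 260
Known eligible → 143 + 13 + 76 + 37 + 28 = 297
e = 297 / (297 + 171) = 297 / 468 = 0.6346
Eligible share of unknowns → 0.6346 × 82 = 52.04
Denom → 297 + 52.04 = 349.04
CON2 = 260 / 349.04 = 0.7449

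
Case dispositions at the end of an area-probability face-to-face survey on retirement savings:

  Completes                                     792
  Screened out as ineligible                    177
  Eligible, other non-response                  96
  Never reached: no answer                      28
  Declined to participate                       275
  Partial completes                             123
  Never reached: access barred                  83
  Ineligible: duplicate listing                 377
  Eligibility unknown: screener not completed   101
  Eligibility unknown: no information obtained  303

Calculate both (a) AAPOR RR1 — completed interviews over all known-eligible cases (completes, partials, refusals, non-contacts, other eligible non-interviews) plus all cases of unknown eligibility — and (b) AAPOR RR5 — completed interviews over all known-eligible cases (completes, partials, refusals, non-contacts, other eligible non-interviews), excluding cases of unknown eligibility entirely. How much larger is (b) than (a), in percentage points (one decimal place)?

Never reached = 28 + 83 = 111
Eligibility not determined = 101 + 303 = 404
Not eligible = 177 + 377 = 554
Top → 792
Denom → 792 + 123 + 275 + 111 + 96 + 404 = 1801
RR1 = 792 / 1801 = 0.4398
Denom → 792 + 123 + 275 + 111 + 96 = 1397
RR5 = 792 / 1397 = 0.5669
Difference = 56.69 − 43.98 = 12.71 percentage points

12.7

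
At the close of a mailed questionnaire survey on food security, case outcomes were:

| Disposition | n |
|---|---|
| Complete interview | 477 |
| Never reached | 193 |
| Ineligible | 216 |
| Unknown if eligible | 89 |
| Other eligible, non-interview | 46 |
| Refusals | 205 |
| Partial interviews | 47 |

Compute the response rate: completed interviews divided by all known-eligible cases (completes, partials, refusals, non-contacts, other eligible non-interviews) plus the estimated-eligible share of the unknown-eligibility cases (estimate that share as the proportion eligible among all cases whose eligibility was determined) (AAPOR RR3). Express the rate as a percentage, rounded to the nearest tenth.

45.8%

Numerator → 477
Known eligible → 477 + 47 + 205 + 193 + 46 = 968
e = 968 / (968 + 216) = 968 / 1184 = 0.8176
Estimated eligible among unknowns → 0.8176 × 89 = 72.77
Base → 968 + 72.77 = 1040.77
RR3 = 477 / 1040.77 = 0.4583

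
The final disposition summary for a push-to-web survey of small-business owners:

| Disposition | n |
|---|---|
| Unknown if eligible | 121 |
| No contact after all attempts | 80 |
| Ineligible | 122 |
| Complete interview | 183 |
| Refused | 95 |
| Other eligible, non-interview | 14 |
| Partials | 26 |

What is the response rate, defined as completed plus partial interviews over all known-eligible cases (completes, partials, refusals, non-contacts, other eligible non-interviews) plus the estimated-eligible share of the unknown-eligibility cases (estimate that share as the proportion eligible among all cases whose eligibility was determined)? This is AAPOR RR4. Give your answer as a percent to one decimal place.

Top → 183 + 26 = 209
Known eligible → 183 + 26 + 95 + 80 + 14 = 398
e = 398 / (398 + 122) = 398 / 520 = 0.7654
Estimated eligible among unknowns → 0.7654 × 121 = 92.61
Base → 398 + 92.61 = 490.61
RR4 = 209 / 490.61 = 0.4260

42.6%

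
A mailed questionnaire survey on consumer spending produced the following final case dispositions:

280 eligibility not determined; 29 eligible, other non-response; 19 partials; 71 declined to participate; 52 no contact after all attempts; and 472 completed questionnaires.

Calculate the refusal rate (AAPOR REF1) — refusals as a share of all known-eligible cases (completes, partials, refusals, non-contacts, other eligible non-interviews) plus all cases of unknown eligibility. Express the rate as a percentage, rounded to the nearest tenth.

Top: 71
Denominator: 472 + 19 + 71 + 52 + 29 + 280 = 923
REF1 = 71 / 923 = 0.0769

7.7%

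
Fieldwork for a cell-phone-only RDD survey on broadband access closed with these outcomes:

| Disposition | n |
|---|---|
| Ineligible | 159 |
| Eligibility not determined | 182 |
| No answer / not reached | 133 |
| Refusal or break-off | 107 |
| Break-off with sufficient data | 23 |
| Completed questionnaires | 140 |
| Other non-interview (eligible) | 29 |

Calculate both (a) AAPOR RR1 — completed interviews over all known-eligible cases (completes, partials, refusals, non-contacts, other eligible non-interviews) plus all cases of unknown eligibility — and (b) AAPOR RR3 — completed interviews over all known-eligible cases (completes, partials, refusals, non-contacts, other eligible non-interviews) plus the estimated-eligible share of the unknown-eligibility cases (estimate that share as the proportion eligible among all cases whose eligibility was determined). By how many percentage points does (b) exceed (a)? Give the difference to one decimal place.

Numerator → 140
Denominator → 140 + 23 + 107 + 133 + 29 + 182 = 614
RR1 = 140 / 614 = 0.2280
Determined eligible → 140 + 23 + 107 + 133 + 29 = 432
e = 432 / (432 + 159) = 432 / 591 = 0.7310
Eligible share of unknowns → 0.7310 × 182 = 133.04
Denominator → 432 + 133.04 = 565.04
RR3 = 140 / 565.04 = 0.2478
Difference = 24.78 − 22.80 = 1.98 percentage points

2.0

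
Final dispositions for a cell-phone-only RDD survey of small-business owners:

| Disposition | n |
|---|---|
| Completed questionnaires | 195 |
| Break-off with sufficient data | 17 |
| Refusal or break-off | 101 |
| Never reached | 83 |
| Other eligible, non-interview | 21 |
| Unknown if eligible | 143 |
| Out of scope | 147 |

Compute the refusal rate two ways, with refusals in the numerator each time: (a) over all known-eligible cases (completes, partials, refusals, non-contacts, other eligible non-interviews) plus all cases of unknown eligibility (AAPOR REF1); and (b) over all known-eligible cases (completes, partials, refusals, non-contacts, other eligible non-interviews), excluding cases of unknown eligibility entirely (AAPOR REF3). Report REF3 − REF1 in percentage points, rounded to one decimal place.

6.2

Num: 101
Denominator: 195 + 17 + 101 + 83 + 21 + 143 = 560
REF1 = 101 / 560 = 0.1804
Denominator: 195 + 17 + 101 + 83 + 21 = 417
REF3 = 101 / 417 = 0.2422
Difference = 24.22 − 18.04 = 6.18 percentage points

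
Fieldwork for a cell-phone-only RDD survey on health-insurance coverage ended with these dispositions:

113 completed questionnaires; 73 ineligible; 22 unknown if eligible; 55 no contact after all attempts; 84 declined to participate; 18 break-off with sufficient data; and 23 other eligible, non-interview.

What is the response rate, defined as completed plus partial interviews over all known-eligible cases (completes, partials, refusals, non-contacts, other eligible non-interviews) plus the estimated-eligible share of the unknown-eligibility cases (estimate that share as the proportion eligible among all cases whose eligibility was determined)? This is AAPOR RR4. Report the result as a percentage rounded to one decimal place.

42.2%

Num → 113 + 18 = 131
Known eligible → 113 + 18 + 84 + 55 + 23 = 293
e = 293 / (293 + 73) = 293 / 366 = 0.8005
e × U → 0.8005 × 22 = 17.61
Denom → 293 + 17.61 = 310.61
RR4 = 131 / 310.61 = 0.4218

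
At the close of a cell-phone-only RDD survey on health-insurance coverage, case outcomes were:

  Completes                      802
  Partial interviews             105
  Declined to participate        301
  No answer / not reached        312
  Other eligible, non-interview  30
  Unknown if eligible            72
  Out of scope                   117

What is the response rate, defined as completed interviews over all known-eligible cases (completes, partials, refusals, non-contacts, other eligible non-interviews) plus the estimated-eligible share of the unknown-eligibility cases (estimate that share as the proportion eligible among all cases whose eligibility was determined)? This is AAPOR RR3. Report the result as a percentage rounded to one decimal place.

Numerator = 802
Known eligible = 802 + 105 + 301 + 312 + 30 = 1550
e = 1550 / (1550 + 117) = 1550 / 1667 = 0.9298
e × U = 0.9298 × 72 = 66.95
Base = 1550 + 66.95 = 1616.95
RR3 = 802 / 1616.95 = 0.4960

49.6%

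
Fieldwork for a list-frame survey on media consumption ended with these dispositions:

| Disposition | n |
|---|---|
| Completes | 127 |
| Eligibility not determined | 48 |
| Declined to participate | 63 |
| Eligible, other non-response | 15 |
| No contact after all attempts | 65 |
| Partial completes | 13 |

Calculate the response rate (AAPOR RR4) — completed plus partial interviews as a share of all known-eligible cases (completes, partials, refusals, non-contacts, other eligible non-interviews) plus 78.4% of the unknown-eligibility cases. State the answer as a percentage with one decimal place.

Top: 127 + 13 = 140
Known eligible: 127 + 13 + 63 + 65 + 15 = 283
e × U: 0.7840 × 48 = 37.63
Base: 283 + 37.63 = 320.63
RR4 = 140 / 320.63 = 0.4366

43.7%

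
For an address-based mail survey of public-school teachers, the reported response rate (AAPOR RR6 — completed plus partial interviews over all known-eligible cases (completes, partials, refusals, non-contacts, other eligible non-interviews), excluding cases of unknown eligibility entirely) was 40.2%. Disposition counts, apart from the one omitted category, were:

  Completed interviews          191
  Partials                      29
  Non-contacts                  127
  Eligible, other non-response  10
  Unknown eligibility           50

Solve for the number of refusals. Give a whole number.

190

Num: 191 + 29 = 220
RR6 = 220 / D = 0.402
D = 220 / 0.402 = 547.3
Remaining denominator categories sum to 357
refusals = 547.3 − 357 ≈ 190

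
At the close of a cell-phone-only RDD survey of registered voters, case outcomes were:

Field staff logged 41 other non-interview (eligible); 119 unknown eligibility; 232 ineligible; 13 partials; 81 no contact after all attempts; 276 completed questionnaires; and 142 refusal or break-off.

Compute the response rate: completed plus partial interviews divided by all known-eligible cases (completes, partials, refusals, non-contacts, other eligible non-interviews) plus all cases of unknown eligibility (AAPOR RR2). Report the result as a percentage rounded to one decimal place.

43.0%

Numerator: 276 + 13 = 289
Base: 276 + 13 + 142 + 81 + 41 + 119 = 672
RR2 = 289 / 672 = 0.4301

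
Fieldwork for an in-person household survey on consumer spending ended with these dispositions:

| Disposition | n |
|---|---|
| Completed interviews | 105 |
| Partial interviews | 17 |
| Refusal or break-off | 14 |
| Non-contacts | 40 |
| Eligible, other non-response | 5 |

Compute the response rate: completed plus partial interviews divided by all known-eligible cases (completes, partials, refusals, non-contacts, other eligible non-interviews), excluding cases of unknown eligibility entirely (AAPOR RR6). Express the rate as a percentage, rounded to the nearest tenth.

Numerator: 105 + 17 = 122
Denominator: 105 + 17 + 14 + 40 + 5 = 181
RR6 = 122 / 181 = 0.6740

67.4%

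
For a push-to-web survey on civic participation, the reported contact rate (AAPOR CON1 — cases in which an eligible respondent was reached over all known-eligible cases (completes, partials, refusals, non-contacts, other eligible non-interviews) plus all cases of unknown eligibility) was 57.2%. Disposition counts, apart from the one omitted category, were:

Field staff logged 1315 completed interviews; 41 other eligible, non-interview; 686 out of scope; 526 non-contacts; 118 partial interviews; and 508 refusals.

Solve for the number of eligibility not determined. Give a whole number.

957

Top: 1315 + 118 + 508 + 41 = 1982
CON1 = 1982 / D = 0.572
D = 1982 / 0.572 = 3465.0
Rest of base = 2508
eligibility not determined = 3465.0 − 2508 ≈ 957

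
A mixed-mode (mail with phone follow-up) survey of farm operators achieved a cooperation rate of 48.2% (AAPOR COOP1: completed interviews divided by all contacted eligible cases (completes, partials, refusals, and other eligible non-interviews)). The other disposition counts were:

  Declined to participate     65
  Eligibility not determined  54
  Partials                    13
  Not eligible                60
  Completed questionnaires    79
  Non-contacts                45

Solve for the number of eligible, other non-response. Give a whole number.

7

COOP1 = 79 / D = 0.482
D = 79 / 0.482 = 163.9
Other denominator terms total 157
eligible, other non-response = 163.9 − 157 ≈ 7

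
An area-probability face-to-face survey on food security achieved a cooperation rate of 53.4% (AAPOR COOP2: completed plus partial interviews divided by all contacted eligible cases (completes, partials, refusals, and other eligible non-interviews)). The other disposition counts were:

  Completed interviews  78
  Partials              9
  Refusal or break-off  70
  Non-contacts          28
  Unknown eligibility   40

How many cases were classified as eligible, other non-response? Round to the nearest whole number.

6

Top: 78 + 9 = 87
COOP2 = 87 / D = 0.534
D = 87 / 0.534 = 162.9
Remaining denominator categories sum to 157
eligible, other non-response = 162.9 − 157 ≈ 6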